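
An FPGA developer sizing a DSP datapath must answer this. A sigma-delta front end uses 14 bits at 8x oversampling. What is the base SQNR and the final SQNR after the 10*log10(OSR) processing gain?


Step 1 — baseline SQNR at Nyquist:
SQNR_base = 6.02*N + 1.76
          = 6.02*14 + 1.76
          = 86.04 dB

Step 2 — oversampling processing gain:
G = 10*log10(OSR) = 10*log10(8) = 9.03 dB

Step 3 — total:
SQNR_total = 86.04 + 9.03 = 95.07 dB

Base SQNR = 86.04 dB; oversampled SQNR = 95.07 dB


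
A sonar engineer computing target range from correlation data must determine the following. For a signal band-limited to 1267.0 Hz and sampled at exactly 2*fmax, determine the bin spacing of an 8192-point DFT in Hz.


Step 1 — Nyquist sampling rate:
fs = 2 * fmax = 2 * 1267.0 = 2534.0 Hz

Step 2 — DFT bin spacing:
df = fs / N = 2534.0 / 8192 = 0.3093 Hz

0.3093 Hz


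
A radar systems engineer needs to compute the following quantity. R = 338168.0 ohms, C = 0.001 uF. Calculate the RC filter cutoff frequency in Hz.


Cutoff frequency of a first-order RC filter:
fc = 1 / (2 * pi * R * C)
C = 0.001 uF = 1e-09 F
fc = 1 / (2 * pi * 338168.0 * 1e-09)
   = 1 / 0.0021247722089583
   = 470.638686 Hz

470.638686 Hz


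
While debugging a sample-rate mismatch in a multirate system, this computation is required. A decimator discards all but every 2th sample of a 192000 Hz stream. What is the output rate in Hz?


Decimation reduces the sample rate:
fs_out = fs_in / M
       = 192000 / 2
       = 96000.0 Hz

96000.0 Hz


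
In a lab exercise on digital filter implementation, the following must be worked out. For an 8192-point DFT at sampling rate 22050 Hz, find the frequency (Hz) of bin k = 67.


Frequency of DFT bin k:
f_k = k * fs / N
    = 67 * 22050 / 8192
    = 1477350 / 8192
    = 180.341 Hz

180.341 Hz


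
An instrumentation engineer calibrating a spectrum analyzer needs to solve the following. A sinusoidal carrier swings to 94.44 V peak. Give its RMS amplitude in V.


RMS voltage for a sinusoidal waveform:
V_rms = V_peak / sqrt(2)
      = 94.44 / 1.414214
      = 66.779 V

66.779 V


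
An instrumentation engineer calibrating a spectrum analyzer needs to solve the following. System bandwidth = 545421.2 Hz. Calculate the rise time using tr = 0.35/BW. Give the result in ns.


Rise time from bandwidth relationship:
tr = 0.35 / BW
   = 0.35 / 545421.2
   = 6.417058963e-07 s
   = 641.7059 ns

641.7059 ns


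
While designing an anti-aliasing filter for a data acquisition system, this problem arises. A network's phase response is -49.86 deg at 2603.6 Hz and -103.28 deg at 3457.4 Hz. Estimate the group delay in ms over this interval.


Group delay from phase difference:
tau = -d(phi)/d(omega)
d(phi) = -53.42 deg = -0.932355 rad
d(omega) = 2*pi*(3457.4 - 2603.6) = 5364.5836 rad/s
tau = -(-0.932355) / 5364.5836
    = 0.1738 ms

0.1738 ms


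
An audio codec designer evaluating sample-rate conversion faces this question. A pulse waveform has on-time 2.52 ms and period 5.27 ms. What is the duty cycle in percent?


Duty cycle as a percentage:
DC = (t_on / T) * 100
   = (2.52 / 5.27) * 100
   = 0.478178 * 100
   = 47.82 %

47.82 %


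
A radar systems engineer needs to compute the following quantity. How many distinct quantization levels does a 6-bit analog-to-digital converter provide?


Number of quantization levels = 2^N
= 2^6
= 64

64


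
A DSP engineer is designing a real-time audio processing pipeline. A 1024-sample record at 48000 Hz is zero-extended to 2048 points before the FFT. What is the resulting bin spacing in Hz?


Frequency resolution after zero-padding:
N_padded = 1024 * 2 = 2048
df = fs / N_padded
   = 48000 / 2048
   = 23.4375 Hz

23.4375 Hz


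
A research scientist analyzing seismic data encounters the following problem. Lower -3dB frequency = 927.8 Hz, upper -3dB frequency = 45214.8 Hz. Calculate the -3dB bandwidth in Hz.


Bandwidth is the difference of -3dB frequencies:
BW = f_high - f_low
   = 45214.8 - 927.8
   = 44287.0 Hz

44287.0 Hz


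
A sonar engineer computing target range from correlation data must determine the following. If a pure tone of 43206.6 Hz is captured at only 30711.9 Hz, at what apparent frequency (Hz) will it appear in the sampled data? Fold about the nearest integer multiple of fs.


Compute the nearest integer multiple of fs to the signal:
n = round(43206.6 / 30711.9) = 1
f_alias = |43206.6 - 1 * 30711.9|
        = |43206.6 - 30711.9|
        = 12494.7 Hz

12494.7


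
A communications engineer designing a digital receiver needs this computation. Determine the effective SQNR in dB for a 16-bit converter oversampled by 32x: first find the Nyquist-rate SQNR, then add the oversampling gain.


Step 1 — baseline SQNR at Nyquist:
SQNR_base = 6.02*N + 1.76
          = 6.02*16 + 1.76
          = 98.08 dB

Step 2 — oversampling processing gain:
G = 10*log10(OSR) = 10*log10(32) = 15.05 dB

Step 3 — total:
SQNR_total = 98.08 + 15.05 = 113.13 dB

Base SQNR = 98.08 dB; oversampled SQNR = 113.13 dB


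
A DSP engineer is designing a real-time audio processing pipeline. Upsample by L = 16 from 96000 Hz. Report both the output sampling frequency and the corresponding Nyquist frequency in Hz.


Step 1 — output sample rate after interpolation by L:
fs_out = L * fs_in = 16 * 96000 = 1536000 Hz

Step 2 — Nyquist frequency of the output stream:
f_Nyq = fs_out / 2 = 1536000 / 2 = 768000.0 Hz

fs_out = 1536000 Hz; f_Nyquist = 768000.0 Hz


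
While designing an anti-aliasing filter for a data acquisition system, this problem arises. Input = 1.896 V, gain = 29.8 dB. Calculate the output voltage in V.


Output voltage from dB gain:
V_out = V_in * 10^(gain_dB / 20)
      = 1.896 * 10^(29.8 / 20)
      = 1.896 * 30.902954
      = 58.592 V

58.592 V


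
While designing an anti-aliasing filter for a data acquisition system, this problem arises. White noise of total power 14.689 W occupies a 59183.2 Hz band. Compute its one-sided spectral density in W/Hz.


Power spectral density:
PSD = P / BW
    = 14.689 / 59183.2
    = 0.0002482 W/Hz

0.0002482 W/Hz


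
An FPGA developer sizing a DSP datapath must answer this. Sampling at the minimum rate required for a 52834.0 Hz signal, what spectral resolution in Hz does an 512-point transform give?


Step 1 — Nyquist sampling rate:
fs = 2 * fmax = 2 * 52834.0 = 105668.0 Hz

Step 2 — DFT bin spacing:
df = fs / N = 105668.0 / 512 = 206.3828 Hz

206.3828 Hz


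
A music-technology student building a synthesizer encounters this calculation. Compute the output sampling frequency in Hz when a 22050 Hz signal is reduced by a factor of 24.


Decimation reduces the sample rate:
fs_out = fs_in / M
       = 22050 / 24
       = 918.75 Hz

918.75 Hz


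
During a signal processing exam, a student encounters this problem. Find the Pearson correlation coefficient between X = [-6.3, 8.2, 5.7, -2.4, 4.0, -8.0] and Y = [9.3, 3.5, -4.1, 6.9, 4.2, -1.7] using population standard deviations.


Pearson correlation coefficient (population):
r = cov(X,Y) / (std(X) * std(Y))
Mean X = 0.2, Mean Y = 3.0167
Cov(X,Y) = -7.173333
Std(X) = 6.122908, Std(Y) = 4.638397
r = -0.2526

-0.2526


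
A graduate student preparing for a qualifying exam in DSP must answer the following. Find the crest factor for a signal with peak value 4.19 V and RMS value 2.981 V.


Crest factor is the ratio of peak to RMS:
CF = V_peak / V_rms
   = 4.19 / 2.981
   = 1.4056

1.4056


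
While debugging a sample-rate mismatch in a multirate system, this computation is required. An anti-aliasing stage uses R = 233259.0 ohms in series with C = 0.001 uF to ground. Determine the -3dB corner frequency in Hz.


Cutoff frequency of a first-order RC filter:
fc = 1 / (2 * pi * R * C)
C = 0.001 uF = 1e-09 F
fc = 1 / (2 * pi * 233259.0 * 1e-09)
   = 1 / 0.0014656095215674
   = 682.309978 Hz

682.309978 Hz


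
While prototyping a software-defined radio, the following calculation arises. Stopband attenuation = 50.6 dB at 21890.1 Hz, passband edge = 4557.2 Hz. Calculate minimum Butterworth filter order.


Butterworth filter order formula:
n = log10(10^(A/10) - 1) / (2 * log10(f_stop/f_pass))
10^(50.6/10) - 1 = 114814.3621
f_stop/f_pass = 21890.1 / 4557.2 = 4.8034
n = 3.7121 -> ceil = 4

4


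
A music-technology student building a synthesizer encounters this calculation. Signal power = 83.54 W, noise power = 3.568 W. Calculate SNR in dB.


SNR in decibels:
SNR = 10 * log10(Ps / Pn)
    = 10 * log10(83.54 / 3.568)
    = 10 * log10(23.4137)
    = 10 * 1.3695
    = 13.69 dB

13.69 dB


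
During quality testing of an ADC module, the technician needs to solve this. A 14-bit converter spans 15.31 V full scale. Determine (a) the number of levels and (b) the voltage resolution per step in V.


Step 1 — number of quantization levels:
L = 2^N = 2^14 = 16384

Step 2 — LSB step size:
delta = Vfs / L
      = 15.31 / 16384
      = 0.00093445 V

Levels = 16384; step size = 0.00093445 V


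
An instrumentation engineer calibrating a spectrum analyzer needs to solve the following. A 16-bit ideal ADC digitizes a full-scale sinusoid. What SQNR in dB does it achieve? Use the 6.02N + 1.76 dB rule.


Theoretical SNR for a full-scale sinusoid:
SNR = 6.02 * N + 1.76
    = 6.02 * 16 + 1.76
    = 96.32 + 1.76
    = 98.08 dB

98.08 dB


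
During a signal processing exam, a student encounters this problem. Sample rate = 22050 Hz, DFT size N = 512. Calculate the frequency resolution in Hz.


DFT frequency resolution:
df = fs / N
   = 22050 / 512
   = 43.0664 Hz

43.0664 Hz


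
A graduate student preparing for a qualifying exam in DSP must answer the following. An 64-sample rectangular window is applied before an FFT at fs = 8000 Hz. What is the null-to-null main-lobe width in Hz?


Main lobe width for a rectangular window:
Width = 2 * fs / N
      = 2 * 8000 / 64
      = 16000 / 64
      = 250.0 Hz

250.0 Hz


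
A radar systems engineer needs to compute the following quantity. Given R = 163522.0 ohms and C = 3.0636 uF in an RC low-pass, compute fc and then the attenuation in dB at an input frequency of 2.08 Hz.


Step 1 — cutoff frequency:
fc = 1 / (2*pi*R*C)
C = 3.0636 uF = 3.0636e-06 F
fc = 1 / (2*pi*163522.0*3.0636e-06)
   = 0.317696 Hz

Step 2 — magnitude at f = 2.08 Hz:
|H(f)| = 1 / sqrt(1 + (f/fc)^2)
f/fc = 2.08 / 0.317696 = 6.547139
|H| = 1 / sqrt(1 + 42.865029) = 0.1509874
|H|_dB = 20*log10(0.1509874) = -16.42 dB

fc = 0.317696 Hz; |H(2.08 Hz)| = -16.42 dB


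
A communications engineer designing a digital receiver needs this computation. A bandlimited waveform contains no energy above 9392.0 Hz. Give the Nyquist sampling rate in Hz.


The Nyquist rate is twice the maximum frequency component.
fs_min = 2 * fmax
      = 2 * 9392.0
      = 18784.0 Hz

18784.0


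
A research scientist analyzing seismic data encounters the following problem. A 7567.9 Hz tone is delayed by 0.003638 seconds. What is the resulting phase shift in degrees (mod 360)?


Phase shift from frequency and time delay:
phi = 360 * f * t_delay
    = 360 * 7567.9 * 0.003638
    = 9911.53 degrees
    mod 360 = 191.53 degrees

191.53 degrees


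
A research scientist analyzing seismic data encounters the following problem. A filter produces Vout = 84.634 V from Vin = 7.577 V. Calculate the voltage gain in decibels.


Voltage gain in dB:
G = 20 * log10(Vout / Vin)
  = 20 * log10(84.634 / 7.577)
  = 20 * log10(11.169856)
  = 20 * 1.048048
  = 20.96 dB

20.96 dB


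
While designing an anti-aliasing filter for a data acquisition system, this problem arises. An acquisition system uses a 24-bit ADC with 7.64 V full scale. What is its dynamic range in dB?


Dynamic range from full-scale to LSB:
V_min = V_max / 2^bits = 7.64 / 2^24
DR = 20 * log10(V_max / V_min)
   = 20 * log10(2^24)
   = 20 * 24 * log10(2)
   = 144.49 dB

144.49 dB


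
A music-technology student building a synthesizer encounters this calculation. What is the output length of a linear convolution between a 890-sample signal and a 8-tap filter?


Linear convolution output length:
L = N + M - 1
  = 890 + 8 - 1
  = 897 samples

897


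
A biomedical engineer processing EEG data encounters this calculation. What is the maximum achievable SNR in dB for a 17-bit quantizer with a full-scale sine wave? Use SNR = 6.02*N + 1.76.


Theoretical SNR for a full-scale sinusoid:
SNR = 6.02 * N + 1.76
    = 6.02 * 17 + 1.76
    = 102.34 + 1.76
    = 104.1 dB

104.1 dB


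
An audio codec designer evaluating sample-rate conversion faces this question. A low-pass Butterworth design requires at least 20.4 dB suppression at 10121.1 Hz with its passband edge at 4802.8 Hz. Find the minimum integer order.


Butterworth filter order formula:
n = log10(10^(A/10) - 1) / (2 * log10(f_stop/f_pass))
10^(20.4/10) - 1 = 108.6478
f_stop/f_pass = 10121.1 / 4802.8 = 2.1073
n = 3.1446 -> ceil = 4

4


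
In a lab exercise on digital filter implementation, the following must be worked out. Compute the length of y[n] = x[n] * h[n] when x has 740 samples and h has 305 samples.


Linear convolution output length:
L = N + M - 1
  = 740 + 305 - 1
  = 1044 samples

1044


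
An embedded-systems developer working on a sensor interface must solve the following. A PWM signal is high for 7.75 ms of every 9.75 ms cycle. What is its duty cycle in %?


Duty cycle as a percentage:
DC = (t_on / T) * 100
   = (7.75 / 9.75) * 100
   = 0.794872 * 100
   = 79.49 %

79.49 %


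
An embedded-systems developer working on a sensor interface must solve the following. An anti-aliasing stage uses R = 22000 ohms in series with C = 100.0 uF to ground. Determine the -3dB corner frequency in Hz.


Cutoff frequency of a first-order RC filter:
fc = 1 / (2 * pi * R * C)
C = 100.0 uF = 0.0001 F
fc = 1 / (2 * pi * 22000 * 0.0001)
   = 1 / 13.823007675795
   = 0.072343 Hz

0.072343 Hz


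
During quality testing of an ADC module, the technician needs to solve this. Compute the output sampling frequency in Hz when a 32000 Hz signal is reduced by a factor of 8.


Decimation reduces the sample rate:
fs_out = fs_in / M
       = 32000 / 8
       = 4000.0 Hz

4000.0 Hz


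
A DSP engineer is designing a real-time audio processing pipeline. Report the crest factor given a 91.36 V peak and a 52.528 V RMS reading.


Crest factor is the ratio of peak to RMS:
CF = V_peak / V_rms
   = 91.36 / 52.528
   = 1.7393

1.7393


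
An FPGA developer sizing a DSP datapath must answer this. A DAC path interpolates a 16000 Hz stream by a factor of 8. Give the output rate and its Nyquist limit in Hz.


Step 1 — output sample rate after interpolation by L:
fs_out = L * fs_in = 8 * 16000 = 128000 Hz

Step 2 — Nyquist frequency of the output stream:
f_Nyq = fs_out / 2 = 128000 / 2 = 64000.0 Hz

fs_out = 128000 Hz; f_Nyquist = 64000.0 Hz


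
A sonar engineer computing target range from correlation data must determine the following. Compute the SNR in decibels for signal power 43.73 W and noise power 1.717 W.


SNR in decibels:
SNR = 10 * log10(Ps / Pn)
    = 10 * log10(43.73 / 1.717)
    = 10 * log10(25.4688)
    = 10 * 1.406
    = 14.06 dB

14.06 dB


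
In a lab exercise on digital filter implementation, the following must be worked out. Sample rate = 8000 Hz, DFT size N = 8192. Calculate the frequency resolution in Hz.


DFT frequency resolution:
df = fs / N
   = 8000 / 8192
   = 0.9766 Hz

0.9766 Hz


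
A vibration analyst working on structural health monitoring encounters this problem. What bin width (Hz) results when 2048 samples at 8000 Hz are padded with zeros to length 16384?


Frequency resolution after zero-padding:
N_padded = 2048 * 8 = 16384
df = fs / N_padded
   = 8000 / 16384
   = 0.4883 Hz

0.4883 Hz


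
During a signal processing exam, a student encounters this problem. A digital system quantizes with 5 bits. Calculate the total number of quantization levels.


Number of quantization levels = 2^N
= 2^5
= 32

32


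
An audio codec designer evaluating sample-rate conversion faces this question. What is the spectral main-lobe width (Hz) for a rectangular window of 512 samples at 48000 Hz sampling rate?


Main lobe width for a rectangular window:
Width = 2 * fs / N
      = 2 * 48000 / 512
      = 96000 / 512
      = 187.5 Hz

187.5 Hz


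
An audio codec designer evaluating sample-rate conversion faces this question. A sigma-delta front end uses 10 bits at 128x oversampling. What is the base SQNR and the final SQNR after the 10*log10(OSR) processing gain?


Step 1 — baseline SQNR at Nyquist:
SQNR_base = 6.02*N + 1.76
          = 6.02*10 + 1.76
          = 61.96 dB

Step 2 — oversampling processing gain:
G = 10*log10(OSR) = 10*log10(128) = 21.07 dB

Step 3 — total:
SQNR_total = 61.96 + 21.07 = 83.03 dB

Base SQNR = 61.96 dB; oversampled SQNR = 83.03 dB


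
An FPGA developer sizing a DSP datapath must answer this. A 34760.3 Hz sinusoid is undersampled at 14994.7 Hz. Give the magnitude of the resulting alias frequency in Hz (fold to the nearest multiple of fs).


Compute the nearest integer multiple of fs to the signal:
n = round(34760.3 / 14994.7) = 2
f_alias = |34760.3 - 2 * 14994.7|
        = |34760.3 - 29989.4|
        = 4770.9 Hz

4770.9


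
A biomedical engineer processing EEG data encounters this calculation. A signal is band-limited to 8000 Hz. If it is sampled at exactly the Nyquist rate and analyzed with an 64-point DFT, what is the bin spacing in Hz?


Step 1 — Nyquist sampling rate:
fs = 2 * fmax = 2 * 8000 = 16000 Hz

Step 2 — DFT bin spacing:
df = fs / N = 16000 / 64 = 250.0 Hz

250.0 Hz


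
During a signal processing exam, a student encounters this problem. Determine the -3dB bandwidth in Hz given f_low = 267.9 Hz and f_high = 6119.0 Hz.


Bandwidth is the difference of -3dB frequencies:
BW = f_high - f_low
   = 6119.0 - 267.9
   = 5851.1 Hz

5851.1 Hz


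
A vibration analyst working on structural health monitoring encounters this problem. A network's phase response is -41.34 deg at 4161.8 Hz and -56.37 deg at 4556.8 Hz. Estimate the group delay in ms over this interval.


Group delay from phase difference:
tau = -d(phi)/d(omega)
d(phi) = -15.03 deg = -0.262323 rad
d(omega) = 2*pi*(4556.8 - 4161.8) = 2481.8582 rad/s
tau = -(-0.262323) / 2481.8582
    = 0.1057 ms

0.1057 ms


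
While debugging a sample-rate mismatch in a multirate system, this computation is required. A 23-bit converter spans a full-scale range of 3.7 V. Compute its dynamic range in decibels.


Dynamic range from full-scale to LSB:
V_min = V_max / 2^bits = 3.7 / 2^23
DR = 20 * log10(V_max / V_min)
   = 20 * log10(2^23)
   = 20 * 23 * log10(2)
   = 138.47 dB

138.47 dB


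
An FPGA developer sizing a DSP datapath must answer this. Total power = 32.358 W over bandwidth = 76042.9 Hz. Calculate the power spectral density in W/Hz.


Power spectral density:
PSD = P / BW
    = 32.358 / 76042.9
    = 0.00042552 W/Hz

0.00042552 W/Hz


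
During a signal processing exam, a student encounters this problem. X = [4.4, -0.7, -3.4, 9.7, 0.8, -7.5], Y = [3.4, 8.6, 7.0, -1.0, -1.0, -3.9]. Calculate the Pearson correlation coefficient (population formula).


Pearson correlation coefficient (population):
r = cov(X,Y) / (std(X) * std(Y))
Mean X = 0.55, Mean Y = 2.1833
Cov(X,Y) = -0.5525
Std(X) = 5.485967, Std(Y) = 4.530054
r = -0.0222

-0.0222


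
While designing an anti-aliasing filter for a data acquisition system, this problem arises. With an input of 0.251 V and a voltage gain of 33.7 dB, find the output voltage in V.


Output voltage from dB gain:
V_out = V_in * 10^(gain_dB / 20)
      = 0.251 * 10^(33.7 / 20)
      = 0.251 * 48.417237
      = 12.1527 V

12.1527 V


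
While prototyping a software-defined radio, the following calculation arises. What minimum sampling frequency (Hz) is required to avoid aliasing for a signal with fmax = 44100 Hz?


The Nyquist rate is twice the maximum frequency component.
fs_min = 2 * fmax
      = 2 * 44100
      = 88200 Hz

88200


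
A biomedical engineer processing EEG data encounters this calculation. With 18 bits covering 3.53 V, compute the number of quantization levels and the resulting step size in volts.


Step 1 — number of quantization levels:
L = 2^N = 2^18 = 262144

Step 2 — LSB step size:
delta = Vfs / L
      = 3.53 / 262144
      = 1.347e-05 V

Levels = 262144; step size = 1.347e-05 V


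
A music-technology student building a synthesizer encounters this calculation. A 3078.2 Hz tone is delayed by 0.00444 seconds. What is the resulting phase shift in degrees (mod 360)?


Phase shift from frequency and time delay:
phi = 360 * f * t_delay
    = 360 * 3078.2 * 0.00444
    = 4920.19 degrees
    mod 360 = 240.19 degrees

240.19 degrees


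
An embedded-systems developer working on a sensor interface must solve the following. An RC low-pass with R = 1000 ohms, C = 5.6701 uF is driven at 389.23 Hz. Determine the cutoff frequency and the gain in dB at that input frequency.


Step 1 — cutoff frequency:
fc = 1 / (2*pi*R*C)
C = 5.6701 uF = 5.6701e-06 F
fc = 1 / (2*pi*1000*5.6701e-06)
   = 28.0692 Hz

Step 2 — magnitude at f = 389.23 Hz:
|H(f)| = 1 / sqrt(1 + (f/fc)^2)
f/fc = 389.23 / 28.0692 = 13.866801
|H| = 1 / sqrt(1 + 192.28817) = 0.0719279
|H|_dB = 20*log10(0.0719279) = -22.86 dB

fc = 28.0692 Hz; |H(389.23 Hz)| = -22.86 dB


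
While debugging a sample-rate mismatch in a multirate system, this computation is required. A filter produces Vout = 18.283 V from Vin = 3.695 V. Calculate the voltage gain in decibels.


Voltage gain in dB:
G = 20 * log10(Vout / Vin)
  = 20 * log10(18.283 / 3.695)
  = 20 * log10(4.948038)
  = 20 * 0.694433
  = 13.89 dB

13.89 dB


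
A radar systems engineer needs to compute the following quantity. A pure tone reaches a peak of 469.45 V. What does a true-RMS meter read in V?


RMS voltage for a sinusoidal waveform:
V_rms = V_peak / sqrt(2)
      = 469.45 / 1.414214
      = 331.951 V

331.951 V


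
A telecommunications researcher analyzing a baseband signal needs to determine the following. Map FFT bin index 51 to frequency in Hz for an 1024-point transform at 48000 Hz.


Frequency of DFT bin k:
f_k = k * fs / N
    = 51 * 48000 / 1024
    = 2448000 / 1024
    = 2390.625 Hz

2390.625 Hz


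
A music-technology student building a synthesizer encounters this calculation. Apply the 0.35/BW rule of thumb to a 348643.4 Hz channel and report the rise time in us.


Rise time from bandwidth relationship:
tr = 0.35 / BW
   = 0.35 / 348643.4
   = 1.003891082e-06 s
   = 1.0039 us

1.0039 us


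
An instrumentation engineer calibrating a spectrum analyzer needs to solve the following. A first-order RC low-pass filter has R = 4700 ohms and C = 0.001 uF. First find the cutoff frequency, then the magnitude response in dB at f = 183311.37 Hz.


Step 1 — cutoff frequency:
fc = 1 / (2*pi*R*C)
C = 0.001 uF = 1e-09 F
fc = 1 / (2*pi*4700*1e-09)
   = 33862.754 Hz

Step 2 — magnitude at f = 183311.37 Hz:
|H(f)| = 1 / sqrt(1 + (f/fc)^2)
f/fc = 183311.37 / 33862.754 = 5.413363
|H| = 1 / sqrt(1 + 29.304499) = 0.1816546
|H|_dB = 20*log10(0.1816546) = -14.82 dB

fc = 33862.754 Hz; |H(183311.37 Hz)| = -14.82 dB


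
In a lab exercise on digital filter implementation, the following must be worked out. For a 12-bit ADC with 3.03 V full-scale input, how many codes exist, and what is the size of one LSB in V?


Step 1 — number of quantization levels:
L = 2^N = 2^12 = 4096

Step 2 — LSB step size:
delta = Vfs / L
      = 3.03 / 4096
      = 0.00073975 V

Levels = 4096; step size = 0.00073975 V


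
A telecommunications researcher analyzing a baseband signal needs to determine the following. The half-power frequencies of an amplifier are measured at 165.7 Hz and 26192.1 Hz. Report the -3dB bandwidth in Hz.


Bandwidth is the difference of -3dB frequencies:
BW = f_high - f_low
   = 26192.1 - 165.7
   = 26026.4 Hz

26026.4 Hz


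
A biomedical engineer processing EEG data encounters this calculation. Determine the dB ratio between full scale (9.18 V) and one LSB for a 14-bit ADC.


Dynamic range from full-scale to LSB:
V_min = V_max / 2^bits = 9.18 / 2^14
DR = 20 * log10(V_max / V_min)
   = 20 * log10(2^14)
   = 20 * 14 * log10(2)
   = 84.29 dB

84.29 dB


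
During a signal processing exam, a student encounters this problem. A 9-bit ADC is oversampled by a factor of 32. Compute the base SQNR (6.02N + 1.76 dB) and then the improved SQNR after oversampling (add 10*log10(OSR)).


Step 1 — baseline SQNR at Nyquist:
SQNR_base = 6.02*N + 1.76
          = 6.02*9 + 1.76
          = 55.94 dB

Step 2 — oversampling processing gain:
G = 10*log10(OSR) = 10*log10(32) = 15.05 dB

Step 3 — total:
SQNR_total = 55.94 + 15.05 = 70.99 dB

Base SQNR = 55.94 dB; oversampled SQNR = 70.99 dB


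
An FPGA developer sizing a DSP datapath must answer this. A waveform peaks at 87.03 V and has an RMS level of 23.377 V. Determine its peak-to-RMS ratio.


Crest factor is the ratio of peak to RMS:
CF = V_peak / V_rms
   = 87.03 / 23.377
   = 3.7229

3.7229


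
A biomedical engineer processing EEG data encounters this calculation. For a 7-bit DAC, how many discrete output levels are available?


Number of quantization levels = 2^N
= 2^7
= 128

128


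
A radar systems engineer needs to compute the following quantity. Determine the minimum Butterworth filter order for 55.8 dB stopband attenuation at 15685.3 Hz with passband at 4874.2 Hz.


Butterworth filter order formula:
n = log10(10^(A/10) - 1) / (2 * log10(f_stop/f_pass))
10^(55.8/10) - 1 = 380188.3963
f_stop/f_pass = 15685.3 / 4874.2 = 3.218
n = 5.4966 -> ceil = 6

6


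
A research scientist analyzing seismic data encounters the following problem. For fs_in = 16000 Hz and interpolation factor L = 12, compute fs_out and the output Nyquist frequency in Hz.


Step 1 — output sample rate after interpolation by L:
fs_out = L * fs_in = 12 * 16000 = 192000 Hz

Step 2 — Nyquist frequency of the output stream:
f_Nyq = fs_out / 2 = 192000 / 2 = 96000.0 Hz

fs_out = 192000 Hz; f_Nyquist = 96000.0 Hz


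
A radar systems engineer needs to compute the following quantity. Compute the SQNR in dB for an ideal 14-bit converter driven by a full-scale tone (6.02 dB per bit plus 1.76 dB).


Theoretical SNR for a full-scale sinusoid:
SNR = 6.02 * N + 1.76
    = 6.02 * 14 + 1.76
    = 84.28 + 1.76
    = 86.04 dB

86.04 dB


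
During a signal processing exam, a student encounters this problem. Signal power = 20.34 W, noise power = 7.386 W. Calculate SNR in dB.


SNR in decibels:
SNR = 10 * log10(Ps / Pn)
    = 10 * log10(20.34 / 7.386)
    = 10 * log10(2.7539)
    = 10 * 0.4399
    = 4.4 dB

4.4 dB


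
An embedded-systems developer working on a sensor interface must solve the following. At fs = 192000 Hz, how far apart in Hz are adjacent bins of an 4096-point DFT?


DFT frequency resolution:
df = fs / N
   = 192000 / 4096
   = 46.875 Hz

46.875 Hz


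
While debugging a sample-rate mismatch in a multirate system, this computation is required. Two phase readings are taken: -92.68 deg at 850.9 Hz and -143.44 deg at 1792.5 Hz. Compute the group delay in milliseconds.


Group delay from phase difference:
tau = -d(phi)/d(omega)
d(phi) = -50.76 deg = -0.885929 rad
d(omega) = 2*pi*(1792.5 - 850.9) = 5916.2473 rad/s
tau = -(-0.885929) / 5916.2473
    = 0.1497 ms

0.1497 ms


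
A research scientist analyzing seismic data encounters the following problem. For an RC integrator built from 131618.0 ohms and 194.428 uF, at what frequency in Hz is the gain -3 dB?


Cutoff frequency of a first-order RC filter:
fc = 1 / (2 * pi * R * C)
C = 194.428 uF = 0.000194428 F
fc = 1 / (2 * pi * 131618.0 * 0.000194428)
   = 1 / 160.78812261096
   = 0.006219 Hz

0.006219 Hz


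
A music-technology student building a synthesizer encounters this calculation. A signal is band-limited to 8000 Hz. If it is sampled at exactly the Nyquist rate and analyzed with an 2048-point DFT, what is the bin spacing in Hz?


Step 1 — Nyquist sampling rate:
fs = 2 * fmax = 2 * 8000 = 16000 Hz

Step 2 — DFT bin spacing:
df = fs / N = 16000 / 2048 = 7.8125 Hz

7.8125 Hz


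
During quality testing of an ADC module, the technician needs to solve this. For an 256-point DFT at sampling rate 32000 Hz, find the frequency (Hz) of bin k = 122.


Frequency of DFT bin k:
f_k = k * fs / N
    = 122 * 32000 / 256
    = 3904000 / 256
    = 15250.0 Hz

15250.0 Hz


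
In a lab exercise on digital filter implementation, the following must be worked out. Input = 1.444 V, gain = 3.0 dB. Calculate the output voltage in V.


Output voltage from dB gain:
V_out = V_in * 10^(gain_dB / 20)
      = 1.444 * 10^(3.0 / 20)
      = 1.444 * 1.412538
      = 2.0397 V

2.0397 V


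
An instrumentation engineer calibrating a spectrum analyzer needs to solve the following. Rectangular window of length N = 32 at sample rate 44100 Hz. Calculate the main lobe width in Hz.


Main lobe width for a rectangular window:
Width = 2 * fs / N
      = 2 * 44100 / 32
      = 88200 / 32
      = 2756.25 Hz

2756.25 Hz


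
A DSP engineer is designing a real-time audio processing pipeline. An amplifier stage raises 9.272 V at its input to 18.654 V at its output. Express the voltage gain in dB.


Voltage gain in dB:
G = 20 * log10(Vout / Vin)
  = 20 * log10(18.654 / 9.272)
  = 20 * log10(2.011864)
  = 20 * 0.303599
  = 6.07 dB

6.07 dB


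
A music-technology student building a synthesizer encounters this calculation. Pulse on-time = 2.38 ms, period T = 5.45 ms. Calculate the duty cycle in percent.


Duty cycle as a percentage:
DC = (t_on / T) * 100
   = (2.38 / 5.45) * 100
   = 0.436697 * 100
   = 43.67 %

43.67 %


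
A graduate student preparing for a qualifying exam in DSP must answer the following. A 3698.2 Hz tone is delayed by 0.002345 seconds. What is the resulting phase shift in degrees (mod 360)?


Phase shift from frequency and time delay:
phi = 360 * f * t_delay
    = 360 * 3698.2 * 0.002345
    = 3122.02 degrees
    mod 360 = 242.02 degrees

242.02 degrees


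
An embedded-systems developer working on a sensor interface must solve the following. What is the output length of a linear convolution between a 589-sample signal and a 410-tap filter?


Linear convolution output length:
L = N + M - 1
  = 589 + 410 - 1
  = 998 samples

998


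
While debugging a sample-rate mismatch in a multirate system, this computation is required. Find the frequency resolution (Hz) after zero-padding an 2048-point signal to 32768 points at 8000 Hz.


Frequency resolution after zero-padding:
N_padded = 2048 * 16 = 32768
df = fs / N_padded
   = 8000 / 32768
   = 0.2441 Hz

0.2441 Hz


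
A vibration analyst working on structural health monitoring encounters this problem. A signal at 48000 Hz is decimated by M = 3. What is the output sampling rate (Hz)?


Decimation reduces the sample rate:
fs_out = fs_in / M
       = 48000 / 3
       = 16000.0 Hz

16000.0 Hz


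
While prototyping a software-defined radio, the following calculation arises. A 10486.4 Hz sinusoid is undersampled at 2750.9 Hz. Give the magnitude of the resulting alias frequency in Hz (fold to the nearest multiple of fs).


Compute the nearest integer multiple of fs to the signal:
n = round(10486.4 / 2750.9) = 4
f_alias = |10486.4 - 4 * 2750.9|
        = |10486.4 - 11003.6|
        = 517.2 Hz

517.2


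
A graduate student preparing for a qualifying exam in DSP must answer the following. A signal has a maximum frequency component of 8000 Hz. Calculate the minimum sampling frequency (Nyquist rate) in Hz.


The Nyquist rate is twice the maximum frequency component.
fs_min = 2 * fmax
      = 2 * 8000
      = 16000 Hz

16000


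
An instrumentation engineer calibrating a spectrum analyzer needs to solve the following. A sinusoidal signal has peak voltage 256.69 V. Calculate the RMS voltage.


RMS voltage for a sinusoidal waveform:
V_rms = V_peak / sqrt(2)
      = 256.69 / 1.414214
      = 181.507 V

181.507 V


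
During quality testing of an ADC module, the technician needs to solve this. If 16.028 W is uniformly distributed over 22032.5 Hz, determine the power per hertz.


Power spectral density:
PSD = P / BW
    = 16.028 / 22032.5
    = 0.00072747 W/Hz

0.00072747 W/Hz


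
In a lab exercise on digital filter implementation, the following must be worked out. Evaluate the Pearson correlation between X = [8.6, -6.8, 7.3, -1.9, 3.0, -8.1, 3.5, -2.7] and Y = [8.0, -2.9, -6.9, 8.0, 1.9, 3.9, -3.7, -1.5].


Pearson correlation coefficient (population):
r = cov(X,Y) / (std(X) * std(Y))
Mean X = 0.3625, Mean Y = 0.85
Cov(X,Y) = -1.788125
Std(X) = 5.811613, Std(Y) = 5.159942
r = -0.0596

-0.0596


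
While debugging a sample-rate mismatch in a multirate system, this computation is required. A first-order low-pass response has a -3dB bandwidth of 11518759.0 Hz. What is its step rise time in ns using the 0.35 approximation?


Rise time from bandwidth relationship:
tr = 0.35 / BW
   = 0.35 / 11518759.0
   = 3.038521771e-08 s
   = 30.3852 ns

30.3852 ns


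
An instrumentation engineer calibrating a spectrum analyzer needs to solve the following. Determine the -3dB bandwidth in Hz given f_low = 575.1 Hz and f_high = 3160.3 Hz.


Bandwidth is the difference of -3dB frequencies:
BW = f_high - f_low
   = 3160.3 - 575.1
   = 2585.2 Hz

2585.2 Hz


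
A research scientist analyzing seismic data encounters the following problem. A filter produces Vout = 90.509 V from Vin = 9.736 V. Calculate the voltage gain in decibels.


Voltage gain in dB:
G = 20 * log10(Vout / Vin)
  = 20 * log10(90.509 / 9.736)
  = 20 * log10(9.296323)
  = 20 * 0.968311
  = 19.37 dB

19.37 dB


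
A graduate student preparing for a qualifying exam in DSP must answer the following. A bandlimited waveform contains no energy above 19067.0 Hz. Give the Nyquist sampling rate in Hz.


The Nyquist rate is twice the maximum frequency component.
fs_min = 2 * fmax
      = 2 * 19067.0
      = 38134.0 Hz

38134.0


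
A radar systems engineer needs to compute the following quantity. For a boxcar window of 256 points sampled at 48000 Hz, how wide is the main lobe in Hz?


Main lobe width for a rectangular window:
Width = 2 * fs / N
      = 2 * 48000 / 256
      = 96000 / 256
      = 375.0 Hz

375.0 Hz


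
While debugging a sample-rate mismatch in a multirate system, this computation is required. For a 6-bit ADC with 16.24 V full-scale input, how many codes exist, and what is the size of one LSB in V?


Step 1 — number of quantization levels:
L = 2^N = 2^6 = 64

Step 2 — LSB step size:
delta = Vfs / L
      = 16.24 / 64
      = 0.25375 V

Levels = 64; step size = 0.25375 V


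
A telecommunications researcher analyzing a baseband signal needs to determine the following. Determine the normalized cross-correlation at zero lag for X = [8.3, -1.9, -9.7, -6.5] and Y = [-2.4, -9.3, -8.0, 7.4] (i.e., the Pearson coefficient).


Pearson correlation coefficient (population):
r = cov(X,Y) / (std(X) * std(Y))
Mean X = -2.45, Mean Y = -3.075
Cov(X,Y) = -0.72125
Std(X) = 6.79761, Std(Y) = 6.580036
r = -0.0161

-0.0161


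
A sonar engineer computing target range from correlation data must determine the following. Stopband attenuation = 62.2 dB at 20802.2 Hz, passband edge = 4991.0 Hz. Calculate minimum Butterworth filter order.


Butterworth filter order formula:
n = log10(10^(A/10) - 1) / (2 * log10(f_stop/f_pass))
10^(62.2/10) - 1 = 1659585.9074
f_stop/f_pass = 20802.2 / 4991.0 = 4.1679
n = 5.0168 -> ceil = 6

6


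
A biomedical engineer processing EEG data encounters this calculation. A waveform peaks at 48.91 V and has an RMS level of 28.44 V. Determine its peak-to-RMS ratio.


Crest factor is the ratio of peak to RMS:
CF = V_peak / V_rms
   = 48.91 / 28.44
   = 1.7198

1.7198


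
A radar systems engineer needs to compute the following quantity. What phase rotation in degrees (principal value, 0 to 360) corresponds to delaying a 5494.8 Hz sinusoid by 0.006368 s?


Phase shift from frequency and time delay:
phi = 360 * f * t_delay
    = 360 * 5494.8 * 0.006368
    = 12596.72 degrees
    mod 360 = 356.72 degrees

356.72 degrees


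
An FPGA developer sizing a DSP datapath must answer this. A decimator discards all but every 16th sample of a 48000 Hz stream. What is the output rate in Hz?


Decimation reduces the sample rate:
fs_out = fs_in / M
       = 48000 / 16
       = 3000.0 Hz

3000.0 Hz


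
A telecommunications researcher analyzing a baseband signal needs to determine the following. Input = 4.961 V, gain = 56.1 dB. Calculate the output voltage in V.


Output voltage from dB gain:
V_out = V_in * 10^(gain_dB / 20)
      = 4.961 * 10^(56.1 / 20)
      = 4.961 * 638.263486
      = 3166.4252 V

3166.4252 V


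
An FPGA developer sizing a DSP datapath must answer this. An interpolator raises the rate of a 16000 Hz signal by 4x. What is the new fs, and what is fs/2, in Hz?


Step 1 — output sample rate after interpolation by L:
fs_out = L * fs_in = 4 * 16000 = 64000 Hz

Step 2 — Nyquist frequency of the output stream:
f_Nyq = fs_out / 2 = 64000 / 2 = 32000.0 Hz

fs_out = 64000 Hz; f_Nyquist = 32000.0 Hz


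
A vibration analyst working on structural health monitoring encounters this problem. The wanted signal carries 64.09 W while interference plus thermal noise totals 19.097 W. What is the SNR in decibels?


SNR in decibels:
SNR = 10 * log10(Ps / Pn)
    = 10 * log10(64.09 / 19.097)
    = 10 * log10(3.356)
    = 10 * 0.5258
    = 5.26 dB

5.26 dB


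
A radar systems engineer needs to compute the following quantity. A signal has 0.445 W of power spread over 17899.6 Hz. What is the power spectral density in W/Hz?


Power spectral density:
PSD = P / BW
    = 0.445 / 17899.6
    = 2.486e-05 W/Hz

2.486e-05 W/Hz


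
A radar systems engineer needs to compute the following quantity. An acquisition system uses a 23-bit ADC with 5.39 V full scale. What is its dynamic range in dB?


Dynamic range from full-scale to LSB:
V_min = V_max / 2^bits = 5.39 / 2^23
DR = 20 * log10(V_max / V_min)
   = 20 * log10(2^23)
   = 20 * 23 * log10(2)
   = 138.47 dB

138.47 dB


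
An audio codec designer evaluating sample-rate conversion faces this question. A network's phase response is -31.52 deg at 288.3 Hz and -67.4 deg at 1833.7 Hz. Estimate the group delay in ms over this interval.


Group delay from phase difference:
tau = -d(phi)/d(omega)
d(phi) = -35.88 deg = -0.626224 rad
d(omega) = 2*pi*(1833.7 - 288.3) = 9710.0346 rad/s
tau = -(-0.626224) / 9710.0346
    = 0.0645 ms

0.0645 ms


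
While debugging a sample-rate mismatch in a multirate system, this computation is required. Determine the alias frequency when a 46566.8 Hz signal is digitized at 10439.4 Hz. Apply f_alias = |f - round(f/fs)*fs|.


Compute the nearest integer multiple of fs to the signal:
n = round(46566.8 / 10439.4) = 4
f_alias = |46566.8 - 4 * 10439.4|
        = |46566.8 - 41757.6|
        = 4809.2 Hz

4809.2


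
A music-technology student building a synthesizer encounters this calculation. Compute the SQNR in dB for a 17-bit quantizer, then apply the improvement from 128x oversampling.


Step 1 — baseline SQNR at Nyquist:
SQNR_base = 6.02*N + 1.76
          = 6.02*17 + 1.76
          = 104.1 dB

Step 2 — oversampling processing gain:
G = 10*log10(OSR) = 10*log10(128) = 21.07 dB

Step 3 — total:
SQNR_total = 104.1 + 21.07 = 125.17 dB

Base SQNR = 104.1 dB; oversampled SQNR = 125.17 dB


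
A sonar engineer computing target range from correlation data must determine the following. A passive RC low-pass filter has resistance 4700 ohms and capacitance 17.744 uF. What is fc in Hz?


Cutoff frequency of a first-order RC filter:
fc = 1 / (2 * pi * R * C)
C = 17.744 uF = 1.7744e-05 F
fc = 1 / (2 * pi * 4700 * 1.7744e-05)
   = 1 / 0.52399754842579
   = 1.908406 Hz

1.908406 Hz
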